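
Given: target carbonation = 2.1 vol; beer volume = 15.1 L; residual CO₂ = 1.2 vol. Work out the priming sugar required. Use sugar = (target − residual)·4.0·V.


sugar = (2.1 − 1.2)·4.0·15.1

54.3600 g


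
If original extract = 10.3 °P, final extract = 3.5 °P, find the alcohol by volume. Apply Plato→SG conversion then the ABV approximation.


SG = 259/(259 − P);  ABV = (OG − FG)·131.25
OG = 259/(259 − 10.3) = 1.0414
FG = 259/(259 − 3.5) = 1.0137
ABV = (1.0414 − 1.0137)·131.25

3.6378 % ABV


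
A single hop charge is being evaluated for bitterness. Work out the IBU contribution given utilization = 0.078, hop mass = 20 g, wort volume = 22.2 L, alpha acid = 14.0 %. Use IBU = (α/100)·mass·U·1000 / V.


IBU = (14.0/100)·20·0.078·1000 / 22.2

9.8378 IBU


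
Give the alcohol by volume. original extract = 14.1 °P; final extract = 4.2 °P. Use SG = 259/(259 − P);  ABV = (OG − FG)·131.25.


OG = 259/(259 − 14.1) = 1.0576
FG = 259/(259 − 4.2) = 1.0165
ABV = (1.0576 − 1.0165)·131.25

5.3932 % ABV


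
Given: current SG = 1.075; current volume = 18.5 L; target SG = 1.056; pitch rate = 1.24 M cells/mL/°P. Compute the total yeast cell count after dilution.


V_w = V·((SG_c−1)/(SG_t−1)−1);  °P = 259 − 259/SG_t;  cells = rate·(V+V_w)·°P
V_w = 18.5·((1.075−1)/(1.056−1)−1) = 6.2768
V_final = 18.5 + 6.2768 = 24.7768
°P = 259 − 259/1.056 = 13.7348
cells = 1.24·24.7768·13.7348

421.9787 billion cells


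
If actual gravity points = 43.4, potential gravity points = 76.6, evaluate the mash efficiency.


efficiency = actual / potential × 100
efficiency = 43.4 / 76.6 × 100

56.6580 %


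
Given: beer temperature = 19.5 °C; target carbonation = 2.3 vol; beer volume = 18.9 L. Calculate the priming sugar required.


residual = 14.695·(0.01821 + 0.09011·e^(−0.04·T));  sugar = (target − residual)·4.0·V
residual = 14.695·(0.01821 + 0.09011·e^(−0.04·19.5)) = 0.8746
sugar = (2.3 − 0.8746)·4.0·18.9

107.7601 g


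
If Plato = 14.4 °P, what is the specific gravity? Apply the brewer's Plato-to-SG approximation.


SG = 259/(259 − P)
SG = 259/(259 − 14.4)

1.0589


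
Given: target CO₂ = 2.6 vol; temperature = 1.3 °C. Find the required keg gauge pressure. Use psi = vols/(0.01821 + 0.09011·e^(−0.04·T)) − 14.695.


psi = 2.6/(0.01821 + 0.09011·e^(−0.04·1.3)) − 14.695

10.3643 psi


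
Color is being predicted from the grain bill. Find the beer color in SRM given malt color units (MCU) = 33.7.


SRM = 1.4922 · MCU^0.6859
SRM = 1.4922 · 33.7^0.6859

16.6582 SRM


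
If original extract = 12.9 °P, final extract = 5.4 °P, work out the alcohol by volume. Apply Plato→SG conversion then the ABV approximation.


SG = 259/(259 − P);  ABV = (OG − FG)·131.25
OG = 259/(259 − 12.9) = 1.0524
FG = 259/(259 − 5.4) = 1.0213
ABV = (1.0524 − 1.0213)·131.25

4.0851 % ABV


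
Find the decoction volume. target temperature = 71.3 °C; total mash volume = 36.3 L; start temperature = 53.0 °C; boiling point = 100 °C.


V_dec = V_total·(T_target − T_start)/(T_boil − T_start)
V_dec = 36.3·(71.3 − 53.0)/(100 − 53.0)

14.1338 L


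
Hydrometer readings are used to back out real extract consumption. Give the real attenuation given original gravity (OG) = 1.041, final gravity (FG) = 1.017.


AA = (OG−FG)/(OG−1)·100;  RA = AA·0.8192
AA = (1.041 − 1.017)/(1.041 − 1)·100 = 58.5366
RA = 58.5366·0.8192

47.9532 %


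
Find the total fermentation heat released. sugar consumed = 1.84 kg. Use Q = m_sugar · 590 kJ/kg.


Q = 1.84 · 590

1085.6000 kJ


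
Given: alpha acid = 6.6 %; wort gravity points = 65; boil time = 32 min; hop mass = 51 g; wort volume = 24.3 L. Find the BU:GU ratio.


U = 1.65·0.000125^(GP/1000)·(1−e^(−0.04t))/4.15;  IBU = (α/100)·m·U·1000/V;  BU:GU = IBU/GP
U = 1.65·0.000125^(65/1000)·(1−e^(−0.04·32))/4.15 = 0.1600
IBU = (6.6/100)·51·0.1600·1000/24.3 = 22.1696
BU:GU = 22.1696/65

0.3411


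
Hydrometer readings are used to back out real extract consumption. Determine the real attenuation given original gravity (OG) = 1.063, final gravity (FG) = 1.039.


AA = (OG−FG)/(OG−1)·100;  RA = AA·0.8192
AA = (1.063 − 1.039)/(1.063 − 1)·100 = 38.0952
RA = 38.0952·0.8192

31.2076 %


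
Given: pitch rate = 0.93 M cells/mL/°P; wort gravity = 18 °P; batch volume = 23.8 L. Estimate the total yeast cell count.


cells (billions) = rate · V_L · °P
cells = 0.93 · 23.8 · 18

398.4120 billion cells


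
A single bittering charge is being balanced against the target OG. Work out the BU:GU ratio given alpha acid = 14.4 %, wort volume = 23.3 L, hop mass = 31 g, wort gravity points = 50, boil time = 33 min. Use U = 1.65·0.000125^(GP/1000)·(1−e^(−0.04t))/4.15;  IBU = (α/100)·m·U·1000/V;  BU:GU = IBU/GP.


U = 1.65·0.000125^(50/1000)·(1−e^(−0.04·33))/4.15 = 0.1859
IBU = (14.4/100)·31·0.1859·1000/23.3 = 35.6183
BU:GU = 35.6183/50

0.7124


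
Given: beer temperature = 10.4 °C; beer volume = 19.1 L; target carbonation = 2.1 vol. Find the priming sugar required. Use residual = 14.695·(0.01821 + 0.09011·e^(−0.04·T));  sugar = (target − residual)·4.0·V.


residual = 14.695·(0.01821 + 0.09011·e^(−0.04·10.4)) = 1.1411
sugar = (2.1 − 1.1411)·4.0·19.1

73.2582 g


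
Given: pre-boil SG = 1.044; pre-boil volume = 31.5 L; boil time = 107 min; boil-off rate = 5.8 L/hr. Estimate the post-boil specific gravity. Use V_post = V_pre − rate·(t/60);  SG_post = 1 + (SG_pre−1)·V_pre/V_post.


V_post = 31.5 − 5.8·(107/60) = 21.1567
SG_post = 1 + (1.044 − 1)·31.5/21.1567

1.0655


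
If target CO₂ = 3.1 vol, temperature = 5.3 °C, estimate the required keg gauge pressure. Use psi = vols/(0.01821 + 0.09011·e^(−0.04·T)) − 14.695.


psi = 3.1/(0.01821 + 0.09011·e^(−0.04·5.3)) − 14.695

19.3314 psi


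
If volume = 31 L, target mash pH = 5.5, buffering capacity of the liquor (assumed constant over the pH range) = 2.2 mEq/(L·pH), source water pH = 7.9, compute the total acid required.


acid = buffering capacity · (pH_source − pH_target) · V
acid = 2.2 · (7.9 − 5.5) · 31

163.6800 mEq


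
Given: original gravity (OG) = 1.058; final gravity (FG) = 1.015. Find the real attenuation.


AA = (OG−FG)/(OG−1)·100;  RA = AA·0.8192
AA = (1.058 − 1.015)/(1.058 − 1)·100 = 74.1379
RA = 74.1379·0.8192

60.7338 %


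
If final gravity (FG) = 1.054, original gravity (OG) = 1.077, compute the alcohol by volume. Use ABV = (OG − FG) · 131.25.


ABV = (1.077 − 1.054) · 131.25

3.0187 % ABV


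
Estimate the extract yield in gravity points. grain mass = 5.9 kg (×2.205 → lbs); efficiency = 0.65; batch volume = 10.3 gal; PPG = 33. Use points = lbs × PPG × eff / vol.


lbs = 5.9 × 2.205 = 13.0095
points = 13.0095 × 33 × 0.65 / 10.3

27.0926 points


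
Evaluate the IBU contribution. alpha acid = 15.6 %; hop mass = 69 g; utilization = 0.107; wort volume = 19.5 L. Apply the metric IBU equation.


IBU = (α/100)·mass·U·1000 / V
IBU = (15.6/100)·69·0.107·1000 / 19.5

59.0640 IBU


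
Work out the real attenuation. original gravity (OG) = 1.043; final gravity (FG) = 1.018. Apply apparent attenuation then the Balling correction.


AA = (OG−FG)/(OG−1)·100;  RA = AA·0.8192
AA = (1.043 − 1.018)/(1.043 − 1)·100 = 58.1395
RA = 58.1395·0.8192

47.6279 %


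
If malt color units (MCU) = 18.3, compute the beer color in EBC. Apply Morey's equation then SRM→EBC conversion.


SRM = 1.4922·MCU^0.6859;  EBC = SRM·1.97
SRM = 1.4922·18.3^0.6859 = 10.9583
EBC = 10.9583·1.97

21.5878 EBC


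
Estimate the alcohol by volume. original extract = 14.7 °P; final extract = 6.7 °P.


SG = 259/(259 − P);  ABV = (OG − FG)·131.25
OG = 259/(259 − 14.7) = 1.0602
FG = 259/(259 − 6.7) = 1.0266
ABV = (1.0602 − 1.0266)·131.25

4.4121 % ABV


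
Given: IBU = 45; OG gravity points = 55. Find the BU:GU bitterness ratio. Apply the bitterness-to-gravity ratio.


BU:GU = IBU / OG_points
BU:GU = 45 / 55

0.8182


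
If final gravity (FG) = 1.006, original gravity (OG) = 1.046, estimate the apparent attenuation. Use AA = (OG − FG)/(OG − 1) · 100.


AA = (1.046 − 1.006)/(1.046 − 1) · 100

86.9565 %


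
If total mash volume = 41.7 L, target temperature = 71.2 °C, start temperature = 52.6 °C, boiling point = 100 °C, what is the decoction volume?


V_dec = V_total·(T_target − T_start)/(T_boil − T_start)
V_dec = 41.7·(71.2 − 52.6)/(100 − 52.6)

16.3633 L


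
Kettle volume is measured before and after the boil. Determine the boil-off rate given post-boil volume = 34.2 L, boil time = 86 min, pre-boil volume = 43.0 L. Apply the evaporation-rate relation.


rate = (V_pre − V_post) / (t_min/60)
rate = (43.0 − 34.2) / (86/60)

6.1395 L/hr


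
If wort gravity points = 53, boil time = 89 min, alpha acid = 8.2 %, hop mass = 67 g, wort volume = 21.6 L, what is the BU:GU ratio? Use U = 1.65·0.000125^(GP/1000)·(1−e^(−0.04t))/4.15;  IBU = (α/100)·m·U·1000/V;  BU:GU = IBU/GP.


U = 1.65·0.000125^(53/1000)·(1−e^(−0.04·89))/4.15 = 0.2399
IBU = (8.2/100)·67·0.2399·1000/21.6 = 61.0207
BU:GU = 61.0207/53

1.1513


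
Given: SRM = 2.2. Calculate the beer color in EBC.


EBC = SRM · 1.97
EBC = 2.2 · 1.97

4.3340 EBC


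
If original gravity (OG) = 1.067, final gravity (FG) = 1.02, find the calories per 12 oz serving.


ABW = (OG−FG)·131.25·0.79/FG;  °P = 259 − 259/SG (for OG→OE and FG→AE);  RE = 0.1808·OE + 0.8192·AE;  Cal = (6.9·ABW + 4·(RE−0.1))·FG·3.55
ABW = (1.067 − 1.02)·131.25·0.79/1.02 = 4.7778
OE = 259 − 259/1.067 = 16.2634 °P
AE = 259 − 259/1.02 = 5.0784 °P
RE = 0.1808·16.2634 + 0.8192·5.0784 = 7.1007 °P
Cal = (6.9·4.7778 + 4·(7.1007−0.1))·1.02·3.55

220.7694 kcal


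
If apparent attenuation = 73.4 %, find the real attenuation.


RA = AA · 0.8192
RA = 73.4 · 0.8192

60.1293 %


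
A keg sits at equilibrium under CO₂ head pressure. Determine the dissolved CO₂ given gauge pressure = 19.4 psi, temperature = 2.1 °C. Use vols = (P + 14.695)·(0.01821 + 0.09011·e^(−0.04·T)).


vols = (19.4 + 14.695)·(0.01821 + 0.09011·e^(−0.04·2.1))

3.4456 volumes


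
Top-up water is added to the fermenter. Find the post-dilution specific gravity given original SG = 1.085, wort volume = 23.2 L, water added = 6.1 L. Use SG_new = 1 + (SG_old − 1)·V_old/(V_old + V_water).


pts = (1.085 − 1)·1000·23.2/(23.2 + 6.1) = 67.3038
SG_new = 1 + 67.3038/1000

1.0673


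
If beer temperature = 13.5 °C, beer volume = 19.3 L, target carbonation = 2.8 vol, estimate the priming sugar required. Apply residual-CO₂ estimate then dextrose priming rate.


residual = 14.695·(0.01821 + 0.09011·e^(−0.04·T));  sugar = (target − residual)·4.0·V
residual = 14.695·(0.01821 + 0.09011·e^(−0.04·13.5)) = 1.0393
sugar = (2.8 − 1.0393)·4.0·19.3

135.9298 g


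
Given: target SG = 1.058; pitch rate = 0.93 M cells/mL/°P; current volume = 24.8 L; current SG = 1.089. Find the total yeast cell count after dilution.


V_w = V·((SG_c−1)/(SG_t−1)−1);  °P = 259 − 259/SG_t;  cells = rate·(V+V_w)·°P
V_w = 24.8·((1.089−1)/(1.058−1)−1) = 13.2552
V_final = 24.8 + 13.2552 = 38.0552
°P = 259 − 259/1.058 = 14.1985
cells = 0.93·38.0552·14.1985

502.5031 billion cells


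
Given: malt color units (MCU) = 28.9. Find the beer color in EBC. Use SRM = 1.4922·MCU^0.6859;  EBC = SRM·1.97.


SRM = 1.4922·28.9^0.6859 = 14.9919
EBC = 14.9919·1.97

29.5341 EBC


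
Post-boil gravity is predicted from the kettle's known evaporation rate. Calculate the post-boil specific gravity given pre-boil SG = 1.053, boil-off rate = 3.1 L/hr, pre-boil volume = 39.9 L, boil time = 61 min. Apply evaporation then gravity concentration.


V_post = V_pre − rate·(t/60);  SG_post = 1 + (SG_pre−1)·V_pre/V_post
V_post = 39.9 − 3.1·(61/60) = 36.7483
SG_post = 1 + (1.053 − 1)·39.9/36.7483

1.0575


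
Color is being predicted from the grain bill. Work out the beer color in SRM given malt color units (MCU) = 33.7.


SRM = 1.4922 · MCU^0.6859
SRM = 1.4922 · 33.7^0.6859

16.6582 SRM


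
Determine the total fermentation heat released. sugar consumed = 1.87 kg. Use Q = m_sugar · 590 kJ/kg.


Q = 1.87 · 590

1103.3000 kJ


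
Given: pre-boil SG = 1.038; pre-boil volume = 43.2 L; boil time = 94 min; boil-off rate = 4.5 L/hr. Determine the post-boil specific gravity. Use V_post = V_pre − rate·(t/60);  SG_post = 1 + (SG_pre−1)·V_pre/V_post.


V_post = 43.2 − 4.5·(94/60) = 36.1500
SG_post = 1 + (1.038 − 1)·43.2/36.1500

1.0454


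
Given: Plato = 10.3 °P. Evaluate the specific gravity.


SG = 259/(259 − P)
SG = 259/(259 − 10.3)

1.0414


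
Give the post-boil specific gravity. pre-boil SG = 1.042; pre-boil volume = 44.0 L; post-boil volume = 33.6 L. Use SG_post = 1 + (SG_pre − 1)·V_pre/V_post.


pts_pre = (1.042 − 1)·1000 = 42.0000
pts_post = 42.0000·44.0/33.6 = 55.0000
SG_post = 1 + 55.0000/1000

1.0550


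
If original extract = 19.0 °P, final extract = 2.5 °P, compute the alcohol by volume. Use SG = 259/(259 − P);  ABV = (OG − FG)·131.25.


OG = 259/(259 − 19.0) = 1.0792
FG = 259/(259 − 2.5) = 1.0097
ABV = (1.0792 − 1.0097)·131.25

9.1114 % ABV


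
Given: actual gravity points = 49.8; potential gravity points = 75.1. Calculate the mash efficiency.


efficiency = actual / potential × 100
efficiency = 49.8 / 75.1 × 100

66.3116 %


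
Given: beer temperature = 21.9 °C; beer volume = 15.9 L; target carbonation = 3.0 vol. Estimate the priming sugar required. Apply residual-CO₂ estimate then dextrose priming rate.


residual = 14.695·(0.01821 + 0.09011·e^(−0.04·T));  sugar = (target − residual)·4.0·V
residual = 14.695·(0.01821 + 0.09011·e^(−0.04·21.9)) = 0.8190
sugar = (3.0 − 0.8190)·4.0·15.9

138.7091 g


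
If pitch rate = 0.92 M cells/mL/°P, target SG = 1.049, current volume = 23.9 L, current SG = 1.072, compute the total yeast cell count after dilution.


V_w = V·((SG_c−1)/(SG_t−1)−1);  °P = 259 − 259/SG_t;  cells = rate·(V+V_w)·°P
V_w = 23.9·((1.072−1)/(1.049−1)−1) = 11.2184
V_final = 23.9 + 11.2184 = 35.1184
°P = 259 − 259/1.049 = 12.0982
cells = 0.92·35.1184·12.0982

390.8791 billion cells


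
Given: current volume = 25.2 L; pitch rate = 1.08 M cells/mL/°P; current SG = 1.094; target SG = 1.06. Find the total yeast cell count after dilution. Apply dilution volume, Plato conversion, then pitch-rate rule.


V_w = V·((SG_c−1)/(SG_t−1)−1);  °P = 259 − 259/SG_t;  cells = rate·(V+V_w)·°P
V_w = 25.2·((1.094−1)/(1.06−1)−1) = 14.2800
V_final = 25.2 + 14.2800 = 39.4800
°P = 259 − 259/1.06 = 14.6604
cells = 1.08·39.4800·14.6604

625.0950 billion cells


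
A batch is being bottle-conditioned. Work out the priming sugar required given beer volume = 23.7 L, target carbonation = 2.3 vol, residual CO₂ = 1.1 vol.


sugar = (target − residual)·4.0·V
sugar = (2.3 − 1.1)·4.0·23.7

113.7600 g


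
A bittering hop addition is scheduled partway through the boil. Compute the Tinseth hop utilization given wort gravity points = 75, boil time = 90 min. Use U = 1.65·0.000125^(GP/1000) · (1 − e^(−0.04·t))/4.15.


bigness = 1.65·0.000125^(75/1000) = 0.8409
boil_factor = (1 − e^(−0.04·90))/4.15 = 0.2344
U = 0.8409 · 0.2344

0.1971


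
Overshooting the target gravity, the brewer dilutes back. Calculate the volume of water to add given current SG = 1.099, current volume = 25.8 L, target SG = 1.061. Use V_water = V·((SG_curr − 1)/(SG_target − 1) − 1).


V_water = 25.8·((1.099 − 1)/(1.061 − 1) − 1)

16.0721 L


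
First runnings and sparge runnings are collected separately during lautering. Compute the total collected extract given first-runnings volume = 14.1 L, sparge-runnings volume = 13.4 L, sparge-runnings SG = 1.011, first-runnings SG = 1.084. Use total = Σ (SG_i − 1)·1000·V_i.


first = (1.084 − 1)·1000·14.1 = 1184.4000
sparge = (1.011 − 1)·1000·13.4 = 147.4000
total = 1184.4000 + 147.4000

1331.8000 gravity·L


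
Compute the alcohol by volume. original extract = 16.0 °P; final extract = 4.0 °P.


SG = 259/(259 − P);  ABV = (OG − FG)·131.25
OG = 259/(259 − 16.0) = 1.0658
FG = 259/(259 − 4.0) = 1.0157
ABV = (1.0658 − 1.0157)·131.25

6.5832 % ABV


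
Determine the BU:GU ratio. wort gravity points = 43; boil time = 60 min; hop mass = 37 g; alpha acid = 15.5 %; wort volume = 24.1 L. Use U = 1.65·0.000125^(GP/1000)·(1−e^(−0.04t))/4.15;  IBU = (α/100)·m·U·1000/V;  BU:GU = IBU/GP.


U = 1.65·0.000125^(43/1000)·(1−e^(−0.04·60))/4.15 = 0.2456
IBU = (15.5/100)·37·0.2456·1000/24.1 = 58.4545
BU:GU = 58.4545/43

1.3594


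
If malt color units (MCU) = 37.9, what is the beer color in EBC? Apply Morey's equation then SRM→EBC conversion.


SRM = 1.4922·MCU^0.6859;  EBC = SRM·1.97
SRM = 1.4922·37.9^0.6859 = 18.0558
EBC = 18.0558·1.97

35.5698 EBC


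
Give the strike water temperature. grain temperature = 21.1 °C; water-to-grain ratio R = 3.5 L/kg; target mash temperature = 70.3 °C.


T_strike = (0.41/R)·(T_mash − T_grain) + T_mash
T_strike = (0.41/3.5)·(70.3 − 21.1) + 70.3

76.0634 °C


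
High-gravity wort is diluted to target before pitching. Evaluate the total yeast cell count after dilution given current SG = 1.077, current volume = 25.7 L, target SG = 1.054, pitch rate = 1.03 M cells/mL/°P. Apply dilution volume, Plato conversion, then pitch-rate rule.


V_w = V·((SG_c−1)/(SG_t−1)−1);  °P = 259 − 259/SG_t;  cells = rate·(V+V_w)·°P
V_w = 25.7·((1.077−1)/(1.054−1)−1) = 10.9463
V_final = 25.7 + 10.9463 = 36.6463
°P = 259 − 259/1.054 = 13.2694
cells = 1.03·36.6463·13.2694

500.8645 billion cells


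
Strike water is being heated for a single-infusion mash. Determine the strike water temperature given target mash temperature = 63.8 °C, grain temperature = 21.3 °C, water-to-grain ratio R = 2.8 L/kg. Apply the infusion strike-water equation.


T_strike = (0.41/R)·(T_mash − T_grain) + T_mash
T_strike = (0.41/2.8)·(63.8 − 21.3) + 63.8

70.0232 °C


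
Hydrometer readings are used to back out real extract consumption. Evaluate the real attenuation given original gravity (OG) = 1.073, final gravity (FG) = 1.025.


AA = (OG−FG)/(OG−1)·100;  RA = AA·0.8192
AA = (1.073 − 1.025)/(1.073 − 1)·100 = 65.7534
RA = 65.7534·0.8192

53.8652 %


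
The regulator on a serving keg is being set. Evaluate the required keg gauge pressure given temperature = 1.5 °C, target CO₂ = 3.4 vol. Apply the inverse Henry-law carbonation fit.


psi = vols/(0.01821 + 0.09011·e^(−0.04·T)) − 14.695
psi = 3.4/(0.01821 + 0.09011·e^(−0.04·1.5)) − 14.695

18.2915 psi


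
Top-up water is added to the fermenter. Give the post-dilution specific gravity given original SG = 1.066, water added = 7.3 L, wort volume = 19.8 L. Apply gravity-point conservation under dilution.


SG_new = 1 + (SG_old − 1)·V_old/(V_old + V_water)
pts = (1.066 − 1)·1000·19.8/(19.8 + 7.3) = 48.2214
SG_new = 1 + 48.2214/1000

1.0482


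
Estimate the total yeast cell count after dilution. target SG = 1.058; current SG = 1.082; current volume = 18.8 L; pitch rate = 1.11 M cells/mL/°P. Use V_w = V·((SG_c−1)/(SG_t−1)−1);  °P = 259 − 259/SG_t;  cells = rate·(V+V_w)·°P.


V_w = 18.8·((1.082−1)/(1.058−1)−1) = 7.7793
V_final = 18.8 + 7.7793 = 26.5793
°P = 259 − 259/1.058 = 14.1985
cells = 1.11·26.5793·14.1985

418.8985 billion cells


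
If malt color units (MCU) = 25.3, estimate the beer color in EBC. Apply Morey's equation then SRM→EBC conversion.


SRM = 1.4922·MCU^0.6859;  EBC = SRM·1.97
SRM = 1.4922·25.3^0.6859 = 13.6845
EBC = 13.6845·1.97

26.9584 EBC


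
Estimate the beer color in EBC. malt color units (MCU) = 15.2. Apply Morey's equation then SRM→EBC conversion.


SRM = 1.4922·MCU^0.6859;  EBC = SRM·1.97
SRM = 1.4922·15.2^0.6859 = 9.6484
EBC = 9.6484·1.97

19.0073 EBC


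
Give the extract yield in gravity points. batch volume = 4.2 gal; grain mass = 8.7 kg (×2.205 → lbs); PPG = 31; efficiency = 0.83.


points = lbs × PPG × eff / vol
lbs = 8.7 × 2.205 = 19.1835
points = 19.1835 × 31 × 0.83 / 4.2

117.5218 points


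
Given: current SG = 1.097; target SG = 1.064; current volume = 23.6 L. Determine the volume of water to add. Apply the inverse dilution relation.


V_water = V·((SG_curr − 1)/(SG_target − 1) − 1)
V_water = 23.6·((1.097 − 1)/(1.064 − 1) − 1)

12.1687 L


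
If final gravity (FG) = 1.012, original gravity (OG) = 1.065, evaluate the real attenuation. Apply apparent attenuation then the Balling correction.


AA = (OG−FG)/(OG−1)·100;  RA = AA·0.8192
AA = (1.065 − 1.012)/(1.065 − 1)·100 = 81.5385
RA = 81.5385·0.8192

66.7963 %


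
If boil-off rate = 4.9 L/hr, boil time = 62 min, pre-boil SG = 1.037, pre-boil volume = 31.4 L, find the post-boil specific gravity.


V_post = V_pre − rate·(t/60);  SG_post = 1 + (SG_pre−1)·V_pre/V_post
V_post = 31.4 − 4.9·(62/60) = 26.3367
SG_post = 1 + (1.037 − 1)·31.4/26.3367

1.0441


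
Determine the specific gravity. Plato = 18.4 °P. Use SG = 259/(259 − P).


SG = 259/(259 − 18.4)

1.0765


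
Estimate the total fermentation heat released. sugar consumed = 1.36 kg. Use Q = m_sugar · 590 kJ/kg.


Q = 1.36 · 590

802.4000 kJ


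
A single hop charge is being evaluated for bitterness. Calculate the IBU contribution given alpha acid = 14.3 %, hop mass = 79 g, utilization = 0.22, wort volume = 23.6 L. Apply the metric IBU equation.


IBU = (α/100)·mass·U·1000 / V
IBU = (14.3/100)·79·0.22·1000 / 23.6

105.3110 IBU


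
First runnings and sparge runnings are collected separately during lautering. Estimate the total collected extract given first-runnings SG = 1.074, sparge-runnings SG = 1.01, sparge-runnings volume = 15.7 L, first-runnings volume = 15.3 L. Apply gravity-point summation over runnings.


total = Σ (SG_i − 1)·1000·V_i
first = (1.074 − 1)·1000·15.3 = 1132.2000
sparge = (1.01 − 1)·1000·15.7 = 157.0000
total = 1132.2000 + 157.0000

1289.2000 gravity·L


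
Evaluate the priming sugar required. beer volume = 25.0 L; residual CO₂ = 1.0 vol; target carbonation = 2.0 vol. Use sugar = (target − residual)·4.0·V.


sugar = (2.0 − 1.0)·4.0·25.0

100.0000 g


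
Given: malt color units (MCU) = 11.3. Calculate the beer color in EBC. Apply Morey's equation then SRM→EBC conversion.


SRM = 1.4922·MCU^0.6859;  EBC = SRM·1.97
SRM = 1.4922·11.3^0.6859 = 7.8729
EBC = 7.8729·1.97

15.5096 EBC


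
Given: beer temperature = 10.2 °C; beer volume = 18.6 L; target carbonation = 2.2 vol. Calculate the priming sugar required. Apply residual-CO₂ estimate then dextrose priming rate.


residual = 14.695·(0.01821 + 0.09011·e^(−0.04·T));  sugar = (target − residual)·4.0·V
residual = 14.695·(0.01821 + 0.09011·e^(−0.04·10.2)) = 1.1481
sugar = (2.2 − 1.1481)·4.0·18.6

78.2585 g


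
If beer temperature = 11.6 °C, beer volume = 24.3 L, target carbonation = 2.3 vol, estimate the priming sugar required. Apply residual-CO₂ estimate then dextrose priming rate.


residual = 14.695·(0.01821 + 0.09011·e^(−0.04·T));  sugar = (target − residual)·4.0·V
residual = 14.695·(0.01821 + 0.09011·e^(−0.04·11.6)) = 1.1002
sugar = (2.3 − 1.1002)·4.0·24.3

116.6222 g


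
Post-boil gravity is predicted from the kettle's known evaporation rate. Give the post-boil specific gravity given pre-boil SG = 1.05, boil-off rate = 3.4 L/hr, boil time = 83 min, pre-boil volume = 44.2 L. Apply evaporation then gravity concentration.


V_post = V_pre − rate·(t/60);  SG_post = 1 + (SG_pre−1)·V_pre/V_post
V_post = 44.2 − 3.4·(83/60) = 39.4967
SG_post = 1 + (1.05 − 1)·44.2/39.4967

1.0560


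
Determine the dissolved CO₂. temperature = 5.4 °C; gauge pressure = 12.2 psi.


vols = (P + 14.695)·(0.01821 + 0.09011·e^(−0.04·T))
vols = (12.2 + 14.695)·(0.01821 + 0.09011·e^(−0.04·5.4))

2.4425 volumes


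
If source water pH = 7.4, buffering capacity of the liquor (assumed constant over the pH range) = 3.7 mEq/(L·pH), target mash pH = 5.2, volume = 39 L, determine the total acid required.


acid = buffering capacity · (pH_source − pH_target) · V
acid = 3.7 · (7.4 − 5.2) · 39

317.4600 mEq


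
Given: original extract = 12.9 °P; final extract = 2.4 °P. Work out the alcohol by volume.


SG = 259/(259 − P);  ABV = (OG − FG)·131.25
OG = 259/(259 − 12.9) = 1.0524
FG = 259/(259 − 2.4) = 1.0094
ABV = (1.0524 − 1.0094)·131.25

5.6522 % ABV


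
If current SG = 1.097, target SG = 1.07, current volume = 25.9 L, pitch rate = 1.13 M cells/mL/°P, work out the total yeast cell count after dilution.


V_w = V·((SG_c−1)/(SG_t−1)−1);  °P = 259 − 259/SG_t;  cells = rate·(V+V_w)·°P
V_w = 25.9·((1.097−1)/(1.07−1)−1) = 9.9900
V_final = 25.9 + 9.9900 = 35.8900
°P = 259 − 259/1.07 = 16.9439
cells = 1.13·35.8900·16.9439

687.1727 billion cells


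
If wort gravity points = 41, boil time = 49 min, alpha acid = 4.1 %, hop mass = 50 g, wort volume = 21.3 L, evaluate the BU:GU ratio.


U = 1.65·0.000125^(GP/1000)·(1−e^(−0.04t))/4.15;  IBU = (α/100)·m·U·1000/V;  BU:GU = IBU/GP
U = 1.65·0.000125^(41/1000)·(1−e^(−0.04·49))/4.15 = 0.2363
IBU = (4.1/100)·50·0.2363·1000/21.3 = 22.7430
BU:GU = 22.7430/41

0.5547


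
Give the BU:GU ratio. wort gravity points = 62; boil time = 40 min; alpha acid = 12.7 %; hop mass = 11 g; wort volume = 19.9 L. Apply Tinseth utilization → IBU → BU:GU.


U = 1.65·0.000125^(GP/1000)·(1−e^(−0.04t))/4.15;  IBU = (α/100)·m·U·1000/V;  BU:GU = IBU/GP
U = 1.65·0.000125^(62/1000)·(1−e^(−0.04·40))/4.15 = 0.1818
IBU = (12.7/100)·11·0.1818·1000/19.9 = 12.7599
BU:GU = 12.7599/62

0.2058


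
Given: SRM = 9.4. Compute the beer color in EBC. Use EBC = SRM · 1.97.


EBC = 9.4 · 1.97

18.5180 EBC


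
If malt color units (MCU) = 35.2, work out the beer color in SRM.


SRM = 1.4922 · MCU^0.6859
SRM = 1.4922 · 35.2^0.6859

17.1633 SRM


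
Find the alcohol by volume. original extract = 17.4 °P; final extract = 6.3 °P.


SG = 259/(259 − P);  ABV = (OG − FG)·131.25
OG = 259/(259 − 17.4) = 1.0720
FG = 259/(259 − 6.3) = 1.0249
ABV = (1.0720 − 1.0249)·131.25

6.1804 % ABV


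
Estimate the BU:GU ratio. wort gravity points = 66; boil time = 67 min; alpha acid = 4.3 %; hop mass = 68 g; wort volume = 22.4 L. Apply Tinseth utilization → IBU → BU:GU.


U = 1.65·0.000125^(GP/1000)·(1−e^(−0.04t))/4.15;  IBU = (α/100)·m·U·1000/V;  BU:GU = IBU/GP
U = 1.65·0.000125^(66/1000)·(1−e^(−0.04·67))/4.15 = 0.2046
IBU = (4.3/100)·68·0.2046·1000/22.4 = 26.7125
BU:GU = 26.7125/66

0.4047


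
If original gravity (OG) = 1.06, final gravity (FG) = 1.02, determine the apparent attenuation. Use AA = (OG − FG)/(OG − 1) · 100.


AA = (1.06 − 1.02)/(1.06 − 1) · 100

66.6667 %


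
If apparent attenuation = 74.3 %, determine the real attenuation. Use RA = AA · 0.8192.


RA = 74.3 · 0.8192

60.8666 %


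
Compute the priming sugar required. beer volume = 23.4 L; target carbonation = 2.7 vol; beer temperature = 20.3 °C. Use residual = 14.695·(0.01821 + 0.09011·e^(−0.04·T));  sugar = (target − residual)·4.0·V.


residual = 14.695·(0.01821 + 0.09011·e^(−0.04·20.3)) = 0.8555
sugar = (2.7 − 0.8555)·4.0·23.4

172.6466 g


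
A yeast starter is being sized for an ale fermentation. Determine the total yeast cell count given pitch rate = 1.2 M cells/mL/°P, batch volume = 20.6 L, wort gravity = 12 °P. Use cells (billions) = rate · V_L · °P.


cells = 1.2 · 20.6 · 12

296.6400 billion cells


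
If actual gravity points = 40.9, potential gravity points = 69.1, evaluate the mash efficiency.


efficiency = actual / potential × 100
efficiency = 40.9 / 69.1 × 100

59.1896 %


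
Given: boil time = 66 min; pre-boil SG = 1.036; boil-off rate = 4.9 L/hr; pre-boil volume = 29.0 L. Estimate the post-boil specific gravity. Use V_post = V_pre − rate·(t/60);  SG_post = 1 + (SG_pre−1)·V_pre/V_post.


V_post = 29.0 − 4.9·(66/60) = 23.6100
SG_post = 1 + (1.036 − 1)·29.0/23.6100

1.0442


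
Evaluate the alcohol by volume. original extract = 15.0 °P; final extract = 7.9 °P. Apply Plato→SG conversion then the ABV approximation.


SG = 259/(259 − P);  ABV = (OG − FG)·131.25
OG = 259/(259 − 15.0) = 1.0615
FG = 259/(259 − 7.9) = 1.0315
ABV = (1.0615 − 1.0315)·131.25

3.9393 % ABV


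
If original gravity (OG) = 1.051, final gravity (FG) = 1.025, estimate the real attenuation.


AA = (OG−FG)/(OG−1)·100;  RA = AA·0.8192
AA = (1.051 − 1.025)/(1.051 − 1)·100 = 50.9804
RA = 50.9804·0.8192

41.7631 %


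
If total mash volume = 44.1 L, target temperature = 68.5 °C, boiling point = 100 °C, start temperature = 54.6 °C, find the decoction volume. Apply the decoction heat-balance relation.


V_dec = V_total·(T_target − T_start)/(T_boil − T_start)
V_dec = 44.1·(68.5 − 54.6)/(100 − 54.6)

13.5020 L


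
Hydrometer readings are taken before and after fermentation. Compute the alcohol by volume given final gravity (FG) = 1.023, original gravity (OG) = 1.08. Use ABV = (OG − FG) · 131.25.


ABV = (1.08 − 1.023) · 131.25

7.4813 % ABV


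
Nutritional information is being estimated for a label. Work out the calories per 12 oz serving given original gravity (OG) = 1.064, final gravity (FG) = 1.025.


ABW = (OG−FG)·131.25·0.79/FG;  °P = 259 − 259/SG (for OG→OE and FG→AE);  RE = 0.1808·OE + 0.8192·AE;  Cal = (6.9·ABW + 4·(RE−0.1))·FG·3.55
ABW = (1.064 − 1.025)·131.25·0.79/1.025 = 3.9452
OE = 259 − 259/1.064 = 15.5789 °P
AE = 259 − 259/1.025 = 6.3171 °P
RE = 0.1808·15.5789 + 0.8192·6.3171 = 7.9916 °P
Cal = (6.9·3.9452 + 4·(7.9916−0.1))·1.025·3.55

213.9157 kcal


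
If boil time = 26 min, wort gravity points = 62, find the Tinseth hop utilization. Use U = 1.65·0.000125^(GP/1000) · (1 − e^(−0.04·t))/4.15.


bigness = 1.65·0.000125^(62/1000) = 0.9451
boil_factor = (1 − e^(−0.04·26))/4.15 = 0.1558
U = 0.9451 · 0.1558

0.1472


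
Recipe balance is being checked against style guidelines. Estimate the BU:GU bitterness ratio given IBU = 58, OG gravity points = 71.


BU:GU = IBU / OG_points
BU:GU = 58 / 71

0.8169


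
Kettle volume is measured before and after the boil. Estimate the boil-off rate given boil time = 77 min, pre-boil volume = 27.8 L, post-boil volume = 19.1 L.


rate = (V_pre − V_post) / (t_min/60)
rate = (27.8 − 19.1) / (77/60)

6.7792 L/hr


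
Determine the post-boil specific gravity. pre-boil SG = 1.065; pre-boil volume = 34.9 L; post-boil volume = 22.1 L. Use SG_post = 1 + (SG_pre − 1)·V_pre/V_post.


pts_pre = (1.065 − 1)·1000 = 65.0000
pts_post = 65.0000·34.9/22.1 = 102.6471
SG_post = 1 + 102.6471/1000

1.1026


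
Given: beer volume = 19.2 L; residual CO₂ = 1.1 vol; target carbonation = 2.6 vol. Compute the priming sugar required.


sugar = (target − residual)·4.0·V
sugar = (2.6 − 1.1)·4.0·19.2

115.2000 g


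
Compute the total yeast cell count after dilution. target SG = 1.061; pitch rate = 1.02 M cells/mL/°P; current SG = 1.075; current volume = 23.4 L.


V_w = V·((SG_c−1)/(SG_t−1)−1);  °P = 259 − 259/SG_t;  cells = rate·(V+V_w)·°P
V_w = 23.4·((1.075−1)/(1.061−1)−1) = 5.3705
V_final = 23.4 + 5.3705 = 28.7705
°P = 259 − 259/1.061 = 14.8907
cells = 1.02·28.7705·14.8907

436.9801 billion cells


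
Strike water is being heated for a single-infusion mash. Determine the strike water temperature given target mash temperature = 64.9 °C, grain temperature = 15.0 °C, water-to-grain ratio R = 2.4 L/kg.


T_strike = (0.41/R)·(T_mash − T_grain) + T_mash
T_strike = (0.41/2.4)·(64.9 − 15.0) + 64.9

73.4246 °C


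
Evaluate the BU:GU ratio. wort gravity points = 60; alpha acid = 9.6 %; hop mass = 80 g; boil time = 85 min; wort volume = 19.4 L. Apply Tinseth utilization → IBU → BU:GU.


U = 1.65·0.000125^(GP/1000)·(1−e^(−0.04t))/4.15;  IBU = (α/100)·m·U·1000/V;  BU:GU = IBU/GP
U = 1.65·0.000125^(60/1000)·(1−e^(−0.04·85))/4.15 = 0.2241
IBU = (9.6/100)·80·0.2241·1000/19.4 = 88.7296
BU:GU = 88.7296/60

1.4788


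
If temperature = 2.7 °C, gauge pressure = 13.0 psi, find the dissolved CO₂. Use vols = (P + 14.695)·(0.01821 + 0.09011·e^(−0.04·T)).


vols = (13.0 + 14.695)·(0.01821 + 0.09011·e^(−0.04·2.7))

2.7444 volumes


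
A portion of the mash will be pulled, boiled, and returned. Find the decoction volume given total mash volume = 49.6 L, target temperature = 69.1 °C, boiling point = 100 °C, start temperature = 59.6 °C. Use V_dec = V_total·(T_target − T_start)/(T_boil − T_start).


V_dec = 49.6·(69.1 − 59.6)/(100 − 59.6)

11.6634 L


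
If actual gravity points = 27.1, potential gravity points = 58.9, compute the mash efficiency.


efficiency = actual / potential × 100
efficiency = 27.1 / 58.9 × 100

46.0102 %


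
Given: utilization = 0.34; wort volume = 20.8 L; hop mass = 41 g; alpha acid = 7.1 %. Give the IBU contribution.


IBU = (α/100)·mass·U·1000 / V
IBU = (7.1/100)·41·0.34·1000 / 20.8

47.5837 IBU


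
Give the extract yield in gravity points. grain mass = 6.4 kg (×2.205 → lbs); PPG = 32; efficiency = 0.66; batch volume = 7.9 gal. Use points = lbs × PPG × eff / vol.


lbs = 6.4 × 2.205 = 14.1120
points = 14.1120 × 32 × 0.66 / 7.9

37.7273 points


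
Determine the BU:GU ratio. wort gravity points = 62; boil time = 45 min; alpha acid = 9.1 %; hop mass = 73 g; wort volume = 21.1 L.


U = 1.65·0.000125^(GP/1000)·(1−e^(−0.04t))/4.15;  IBU = (α/100)·m·U·1000/V;  BU:GU = IBU/GP
U = 1.65·0.000125^(62/1000)·(1−e^(−0.04·45))/4.15 = 0.1901
IBU = (9.1/100)·73·0.1901·1000/21.1 = 59.8490
BU:GU = 59.8490/62

0.9653


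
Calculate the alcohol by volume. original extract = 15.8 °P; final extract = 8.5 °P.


SG = 259/(259 − P);  ABV = (OG − FG)·131.25
OG = 259/(259 − 15.8) = 1.0650
FG = 259/(259 − 8.5) = 1.0339
ABV = (1.0650 − 1.0339)·131.25

4.0733 % ABV


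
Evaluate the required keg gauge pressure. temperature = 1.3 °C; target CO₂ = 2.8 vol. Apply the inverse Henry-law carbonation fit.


psi = vols/(0.01821 + 0.09011·e^(−0.04·T)) − 14.695
psi = 2.8/(0.01821 + 0.09011·e^(−0.04·1.3)) − 14.695

12.2919 psi


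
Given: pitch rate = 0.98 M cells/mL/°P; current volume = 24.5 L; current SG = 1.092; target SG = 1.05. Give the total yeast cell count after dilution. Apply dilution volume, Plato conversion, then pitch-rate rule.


V_w = V·((SG_c−1)/(SG_t−1)−1);  °P = 259 − 259/SG_t;  cells = rate·(V+V_w)·°P
V_w = 24.5·((1.092−1)/(1.05−1)−1) = 20.5800
V_final = 24.5 + 20.5800 = 45.0800
°P = 259 − 259/1.05 = 12.3333
cells = 0.98·45.0800·12.3333

544.8669 billion cells


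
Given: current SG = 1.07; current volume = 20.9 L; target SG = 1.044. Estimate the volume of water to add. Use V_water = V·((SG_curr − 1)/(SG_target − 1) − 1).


V_water = 20.9·((1.07 − 1)/(1.044 − 1) − 1)

12.3500 L


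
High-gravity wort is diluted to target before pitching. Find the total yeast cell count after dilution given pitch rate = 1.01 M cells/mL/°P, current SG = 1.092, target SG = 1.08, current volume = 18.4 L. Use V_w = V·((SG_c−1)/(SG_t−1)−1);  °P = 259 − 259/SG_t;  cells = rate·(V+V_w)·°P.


V_w = 18.4·((1.092−1)/(1.08−1)−1) = 2.7600
V_final = 18.4 + 2.7600 = 21.1600
°P = 259 − 259/1.08 = 19.1852
cells = 1.01·21.1600·19.1852

410.0181 billion cells


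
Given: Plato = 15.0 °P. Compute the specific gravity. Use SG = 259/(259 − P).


SG = 259/(259 − 15.0)

1.0615


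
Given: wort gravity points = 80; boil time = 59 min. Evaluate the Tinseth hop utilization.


U = 1.65·0.000125^(GP/1000) · (1 − e^(−0.04·t))/4.15
bigness = 1.65·0.000125^(80/1000) = 0.8040
boil_factor = (1 − e^(−0.04·59))/4.15 = 0.2182
U = 0.8040 · 0.2182

0.1754


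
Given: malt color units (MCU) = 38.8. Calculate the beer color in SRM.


SRM = 1.4922 · MCU^0.6859
SRM = 1.4922 · 38.8^0.6859

18.3488 SRM


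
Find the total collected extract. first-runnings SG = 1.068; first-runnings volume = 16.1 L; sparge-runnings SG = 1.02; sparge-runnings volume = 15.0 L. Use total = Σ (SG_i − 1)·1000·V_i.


first = (1.068 − 1)·1000·16.1 = 1094.8000
sparge = (1.02 − 1)·1000·15.0 = 300.0000
total = 1094.8000 + 300.0000

1394.8000 gravity·L


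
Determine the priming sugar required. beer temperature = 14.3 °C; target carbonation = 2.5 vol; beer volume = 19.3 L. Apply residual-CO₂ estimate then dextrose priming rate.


residual = 14.695·(0.01821 + 0.09011·e^(−0.04·T));  sugar = (target − residual)·4.0·V
residual = 14.695·(0.01821 + 0.09011·e^(−0.04·14.3)) = 1.0149
sugar = (2.5 − 1.0149)·4.0·19.3

114.6459 g


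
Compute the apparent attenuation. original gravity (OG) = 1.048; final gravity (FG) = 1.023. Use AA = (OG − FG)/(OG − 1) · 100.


AA = (1.048 − 1.023)/(1.048 − 1) · 100

52.0833 %


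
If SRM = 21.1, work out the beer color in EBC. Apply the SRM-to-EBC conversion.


EBC = SRM · 1.97
EBC = 21.1 · 1.97

41.5670 EBC


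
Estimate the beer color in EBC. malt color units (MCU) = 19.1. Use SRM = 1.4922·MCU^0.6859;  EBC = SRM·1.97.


SRM = 1.4922·19.1^0.6859 = 11.2846
EBC = 11.2846·1.97

22.2307 EBC


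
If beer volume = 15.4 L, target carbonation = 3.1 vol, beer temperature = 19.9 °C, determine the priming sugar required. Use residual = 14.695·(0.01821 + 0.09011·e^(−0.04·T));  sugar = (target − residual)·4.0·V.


residual = 14.695·(0.01821 + 0.09011·e^(−0.04·19.9)) = 0.8650
sugar = (3.1 − 0.8650)·4.0·15.4

137.6780 g


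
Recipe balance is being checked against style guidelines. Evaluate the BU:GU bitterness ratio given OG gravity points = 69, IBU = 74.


BU:GU = IBU / OG_points
BU:GU = 74 / 69

1.0725


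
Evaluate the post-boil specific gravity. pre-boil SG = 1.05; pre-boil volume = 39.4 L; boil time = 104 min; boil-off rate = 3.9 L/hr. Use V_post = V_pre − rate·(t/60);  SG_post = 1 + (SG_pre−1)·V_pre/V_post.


V_post = 39.4 − 3.9·(104/60) = 32.6400
SG_post = 1 + (1.05 − 1)·39.4/32.6400

1.0604


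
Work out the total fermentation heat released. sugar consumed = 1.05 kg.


Q = m_sugar · 590 kJ/kg
Q = 1.05 · 590

619.5000 kJ


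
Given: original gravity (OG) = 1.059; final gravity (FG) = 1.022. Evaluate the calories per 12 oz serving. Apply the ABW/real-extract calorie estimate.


ABW = (OG−FG)·131.25·0.79/FG;  °P = 259 − 259/SG (for OG→OE and FG→AE);  RE = 0.1808·OE + 0.8192·AE;  Cal = (6.9·ABW + 4·(RE−0.1))·FG·3.55
ABW = (1.059 − 1.022)·131.25·0.79/1.022 = 3.7539
OE = 259 − 259/1.059 = 14.4297 °P
AE = 259 − 259/1.022 = 5.5753 °P
RE = 0.1808·14.4297 + 0.8192·5.5753 = 7.1762 °P
Cal = (6.9·3.7539 + 4·(7.1762−0.1))·1.022·3.55

196.6662 kcal


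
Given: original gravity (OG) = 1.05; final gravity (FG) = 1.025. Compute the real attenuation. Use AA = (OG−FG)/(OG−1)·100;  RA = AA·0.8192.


AA = (1.05 − 1.025)/(1.05 − 1)·100 = 50.0000
RA = 50.0000·0.8192

40.9600 %


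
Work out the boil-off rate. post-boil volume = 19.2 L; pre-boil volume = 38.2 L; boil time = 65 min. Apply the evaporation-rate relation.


rate = (V_pre − V_post) / (t_min/60)
rate = (38.2 − 19.2) / (65/60)

17.5385 L/hr
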